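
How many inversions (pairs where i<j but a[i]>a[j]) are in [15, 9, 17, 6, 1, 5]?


For each element, count the later elements that are smaller than it:
  15 (index 0): smaller elements after it = [9, 6, 1, 5] -> 4
  9 (index 1): smaller elements after it = [6, 1, 5] -> 3
  17 (index 2): smaller elements after it = [6, 1, 5] -> 3
  6 (index 3): smaller elements after it = [1, 5] -> 2
  1 (index 4): smaller elements after it = [] -> 0
Total inversions = 4 + 3 + 3 + 2 + 0 = 12
Final answer: 12


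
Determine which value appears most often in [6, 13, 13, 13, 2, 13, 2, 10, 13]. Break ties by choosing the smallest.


Count the frequency of each value:
  2 appears 2 time(s)
  6 appears 1 time(s)
  10 appears 1 time(s)
  13 appears 5 time(s)
Maximum frequency is 5.
Only 13 reaches that frequency, so it is the mode.
Final answer: 13


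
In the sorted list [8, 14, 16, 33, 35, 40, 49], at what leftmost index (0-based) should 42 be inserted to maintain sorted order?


List is sorted: [8, 14, 16, 33, 35, 40, 49]
We need the leftmost position where 42 can be inserted, i.e. the first index whose element is >= 42 (or the end of the list if none is).
Binary search with low=0, high=7 (0-based indices):
  low=0, high=7, mid=3: a[3]=33 < 42, so low = 4
  low=4, high=7, mid=5: a[5]=40 < 42, so low = 6
  low=6, high=7, mid=6: a[6]=49 >= 42, so high = 6
Now low = high = 6, so the insertion index is 6.
Final answer: 6


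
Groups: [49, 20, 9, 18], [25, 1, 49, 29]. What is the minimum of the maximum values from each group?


Find max of each group:
  Group 1: [49, 20, 9, 18] -> max = 49
  Group 2: [25, 1, 49, 29] -> max = 49
Maxes: [49, 49]
Minimum of maxes = 49
Final answer: 49


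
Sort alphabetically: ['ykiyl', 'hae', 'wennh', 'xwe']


Compare strings character by character (the first differing letter decides):
  'hae' < 'wennh' since 'h' < 'w' at position 1
  'wennh' < 'xwe' since 'w' < 'x' at position 1
  'xwe' < 'ykiyl' since 'x' < 'y' at position 1
Chaining these comparisons gives the alphabetical order.
Final answer: ['hae', 'wennh', 'xwe', 'ykiyl']


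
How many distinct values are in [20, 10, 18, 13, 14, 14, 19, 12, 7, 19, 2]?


List all unique values:
Distinct values: [2, 7, 10, 12, 13, 14, 18, 19, 20]
Count = 9
Final answer: 9


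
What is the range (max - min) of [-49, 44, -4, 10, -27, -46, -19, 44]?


Maximum value: 44
Minimum value: -49
Range = 44 - (-49) = 93
Final answer: 93


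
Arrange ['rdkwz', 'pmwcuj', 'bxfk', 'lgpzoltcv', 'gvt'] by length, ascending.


Compute lengths:
  'rdkwz' has length 5
  'pmwcuj' has length 6
  'bxfk' has length 4
  'lgpzoltcv' has length 9
  'gvt' has length 3
Lengths in increasing order: 3 < 4 < 5 < 6 < 9
Listing the words in that order gives the answer.
Final answer: ['gvt', 'bxfk', 'rdkwz', 'pmwcuj', 'lgpzoltcv']


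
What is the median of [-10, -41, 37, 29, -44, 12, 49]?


First, sort the list: [-44, -41, -10, 12, 29, 37, 49]
The list has 7 elements (odd count).
The middle index is 3 (0-based), and the element there is 12.
Final answer: 12


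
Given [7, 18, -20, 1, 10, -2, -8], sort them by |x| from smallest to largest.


Compute absolute values:
  |7| = 7
  |18| = 18
  |-20| = 20
  |1| = 1
  |10| = 10
  |-2| = 2
  |-8| = 8
Absolute values in increasing order: 1 < 2 < 7 < 8 < 10 < 18 < 20
Listing the original numbers in that order gives the answer.
Final answer: [1, -2, 7, -8, 10, 18, -20]


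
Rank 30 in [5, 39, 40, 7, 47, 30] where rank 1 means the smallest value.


Sort ascending: [5, 7, 30, 39, 40, 47]
Find 30 in the sorted list.
30 is at position 3 (1-indexed).
Final answer: 3


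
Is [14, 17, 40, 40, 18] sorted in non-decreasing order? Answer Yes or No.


Check consecutive pairs:
  14 <= 17? True
  17 <= 40? True
  40 <= 40? True
  40 <= 18? False
1 consecutive pair(s) are out of order, so the list is not sorted.
Final answer: No


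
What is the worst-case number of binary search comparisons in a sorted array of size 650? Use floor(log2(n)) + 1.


Binary search halves the search space each step.
Maximum comparisons = floor(log2(650)) + 1
log2(650) = 9.3443
floor(log2(650)) = 9, so 9 + 1 = 10
Final answer: 10


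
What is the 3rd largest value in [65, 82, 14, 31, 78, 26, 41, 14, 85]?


Sort descending: [85, 82, 78, 65, 41, 31, 26, 14, 14]
The 3rd element (1-indexed) is at index 2.
Value = 78
Final answer: 78


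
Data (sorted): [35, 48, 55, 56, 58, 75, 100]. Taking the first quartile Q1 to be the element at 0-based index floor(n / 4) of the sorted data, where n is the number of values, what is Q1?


The list has n = 7 elements.
Q1 index = floor(7 / 4) = floor(1.75) = 1
Counting from index 0 in the sorted data, the element at index 1 is 48.
Final answer: 48


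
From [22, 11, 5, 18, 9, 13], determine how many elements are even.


Check each element:
  22 is even
  11 is odd
  5 is odd
  18 is even
  9 is odd
  13 is odd
Evens: [22, 18]
Count of evens = 2
Final answer: 2


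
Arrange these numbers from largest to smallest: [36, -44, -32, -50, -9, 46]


Original list: [36, -44, -32, -50, -9, 46]
Repeatedly take the largest remaining element:
  Remaining [36, -44, -32, -50, -9, 46] -> largest is 46
  Remaining [36, -44, -32, -50, -9] -> largest is 36
  Remaining [-44, -32, -50, -9] -> largest is -9
  Remaining [-44, -32, -50] -> largest is -32
  Remaining [-44, -50] -> largest is -44
  Remaining [-50] -> largest is -50
Collecting the picks in order gives the descending list.
Final answer: [46, 36, -9, -32, -44, -50]


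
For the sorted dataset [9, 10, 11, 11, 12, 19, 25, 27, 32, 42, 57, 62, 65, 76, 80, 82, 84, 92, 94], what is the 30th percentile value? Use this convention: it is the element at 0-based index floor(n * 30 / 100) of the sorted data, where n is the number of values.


The dataset has n = 19 elements.
Index = floor(19 * 30 / 100) = floor(570 / 100) = floor(5.7) = 5
Counting from index 0 in the sorted data, the element at index 5 is 19.
Final answer: 19


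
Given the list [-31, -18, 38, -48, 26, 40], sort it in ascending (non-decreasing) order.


Original list: [-31, -18, 38, -48, 26, 40]
Repeatedly take the smallest remaining element:
  Remaining [-31, -18, 38, -48, 26, 40] -> smallest is -48
  Remaining [-31, -18, 38, 26, 40] -> smallest is -31
  Remaining [-18, 38, 26, 40] -> smallest is -18
  Remaining [38, 26, 40] -> smallest is 26
  Remaining [38, 40] -> smallest is 38
  Remaining [40] -> smallest is 40
Collecting the picks in order gives the sorted list.
Final answer: [-48, -31, -18, 26, 38, 40]


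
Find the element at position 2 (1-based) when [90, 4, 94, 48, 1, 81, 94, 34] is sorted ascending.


Sort ascending: [1, 4, 34, 48, 81, 90, 94, 94]
The 2nd element (1-indexed) is at index 1.
Value = 4
Final answer: 4


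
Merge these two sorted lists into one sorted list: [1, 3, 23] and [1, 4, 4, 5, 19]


List A: [1, 3, 23]
List B: [1, 4, 4, 5, 19]
Repeatedly compare the front elements and take the smaller:
  1 vs 1 -> take 1
  3 vs 1 -> take 1
  3 vs 4 -> take 3
  23 vs 4 -> take 4
  23 vs 4 -> take 4
  23 vs 5 -> take 5
  23 vs 19 -> take 19
  B is exhausted; append the rest of A: [23]
Final answer: [1, 1, 3, 4, 4, 5, 19, 23]


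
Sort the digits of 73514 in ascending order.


The number 73514 has digits: 7, 3, 5, 1, 4
Sorted: 1, 3, 4, 5, 7
Joining the sorted digits gives the result.
Final answer: 13457


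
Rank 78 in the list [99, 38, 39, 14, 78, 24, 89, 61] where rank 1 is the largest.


Sort descending: [99, 89, 78, 61, 39, 38, 24, 14]
Find 78 in the sorted list.
78 is at position 3.
Final answer: 3


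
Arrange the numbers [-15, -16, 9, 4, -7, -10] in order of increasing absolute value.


Compute absolute values:
  |-15| = 15
  |-16| = 16
  |9| = 9
  |4| = 4
  |-7| = 7
  |-10| = 10
Absolute values in increasing order: 4 < 7 < 9 < 10 < 15 < 16
Listing the original numbers in that order gives the answer.
Final answer: [4, -7, 9, -10, -15, -16]


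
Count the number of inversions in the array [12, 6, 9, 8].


For each element, count the later elements that are smaller than it:
  12 (index 0): smaller elements after it = [6, 9, 8] -> 3
  6 (index 1): smaller elements after it = [] -> 0
  9 (index 2): smaller elements after it = [8] -> 1
Total inversions = 3 + 0 + 1 = 4
Final answer: 4


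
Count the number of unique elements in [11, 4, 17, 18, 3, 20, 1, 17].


List all unique values:
Distinct values: [1, 3, 4, 11, 17, 18, 20]
Count = 7
Final answer: 7


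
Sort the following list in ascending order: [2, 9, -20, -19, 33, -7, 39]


Original list: [2, 9, -20, -19, 33, -7, 39]
Repeatedly take the smallest remaining element:
  Remaining [2, 9, -20, -19, 33, -7, 39] -> smallest is -20
  Remaining [2, 9, -19, 33, -7, 39] -> smallest is -19
  Remaining [2, 9, 33, -7, 39] -> smallest is -7
  Remaining [2, 9, 33, 39] -> smallest is 2
  Remaining [9, 33, 39] -> smallest is 9
  Remaining [33, 39] -> smallest is 33
  Remaining [39] -> smallest is 39
Collecting the picks in order gives the sorted list.
Final answer: [-20, -19, -7, 2, 9, 33, 39]


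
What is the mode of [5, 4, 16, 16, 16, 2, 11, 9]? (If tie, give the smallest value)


Count the frequency of each value:
  2 appears 1 time(s)
  4 appears 1 time(s)
  5 appears 1 time(s)
  9 appears 1 time(s)
  11 appears 1 time(s)
  16 appears 3 time(s)
Maximum frequency is 3.
Only 16 reaches that frequency, so it is the mode.
Final answer: 16


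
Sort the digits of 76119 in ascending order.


The number 76119 has digits: 7, 6, 1, 1, 9
Sorted: 1, 1, 6, 7, 9
Joining the sorted digits gives the result.
Final answer: 11679


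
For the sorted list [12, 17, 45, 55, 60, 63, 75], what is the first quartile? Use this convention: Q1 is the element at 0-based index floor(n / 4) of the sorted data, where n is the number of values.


The list has n = 7 elements.
Q1 index = floor(7 / 4) = floor(1.75) = 1
Counting from index 0 in the sorted data, the element at index 1 is 17.
Final answer: 17


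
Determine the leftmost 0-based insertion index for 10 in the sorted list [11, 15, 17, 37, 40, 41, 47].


List is sorted: [11, 15, 17, 37, 40, 41, 47]
We need the leftmost position where 10 can be inserted, i.e. the first index whose element is >= 10 (or the end of the list if none is).
Binary search with low=0, high=7 (0-based indices):
  low=0, high=7, mid=3: a[3]=37 >= 10, so high = 3
  low=0, high=3, mid=1: a[1]=15 >= 10, so high = 1
  low=0, high=1, mid=0: a[0]=11 >= 10, so high = 0
Now low = high = 0, so the insertion index is 0.
Final answer: 0


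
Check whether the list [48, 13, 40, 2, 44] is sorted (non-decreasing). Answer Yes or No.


Check consecutive pairs:
  48 <= 13? False
  13 <= 40? True
  40 <= 2? False
  2 <= 44? True
2 consecutive pair(s) are out of order, so the list is not sorted.
Final answer: No


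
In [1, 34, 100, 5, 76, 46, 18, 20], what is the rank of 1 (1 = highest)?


Sort descending: [100, 76, 46, 34, 20, 18, 5, 1]
Find 1 in the sorted list.
1 is at position 8.
Final answer: 8


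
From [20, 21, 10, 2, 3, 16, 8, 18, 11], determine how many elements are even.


Check each element:
  20 is even
  21 is odd
  10 is even
  2 is even
  3 is odd
  16 is even
  8 is even
  18 is even
  11 is odd
Evens: [20, 10, 2, 16, 8, 18]
Count of evens = 6
Final answer: 6


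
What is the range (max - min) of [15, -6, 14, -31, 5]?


Maximum value: 15
Minimum value: -31
Range = 15 - (-31) = 46
Final answer: 46


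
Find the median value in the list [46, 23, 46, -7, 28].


First, sort the list: [-7, 23, 28, 46, 46]
The list has 5 elements (odd count).
The middle index is 2 (0-based), and the element there is 28.
Final answer: 28


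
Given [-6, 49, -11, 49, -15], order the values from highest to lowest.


Original list: [-6, 49, -11, 49, -15]
Repeatedly take the largest remaining element:
  Remaining [-6, 49, -11, 49, -15] -> largest is 49
  Remaining [-6, -11, 49, -15] -> largest is 49
  Remaining [-6, -11, -15] -> largest is -6
  Remaining [-11, -15] -> largest is -11
  Remaining [-15] -> largest is -15
Collecting the picks in order gives the descending list.
Final answer: [49, 49, -6, -11, -15]


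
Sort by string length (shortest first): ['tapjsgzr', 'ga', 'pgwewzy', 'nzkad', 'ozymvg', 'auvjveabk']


Compute lengths:
  'tapjsgzr' has length 8
  'ga' has length 2
  'pgwewzy' has length 7
  'nzkad' has length 5
  'ozymvg' has length 6
  'auvjveabk' has length 9
Lengths in increasing order: 2 < 5 < 6 < 7 < 8 < 9
Listing the words in that order gives the answer.
Final answer: ['ga', 'nzkad', 'ozymvg', 'pgwewzy', 'tapjsgzr', 'auvjveabk']


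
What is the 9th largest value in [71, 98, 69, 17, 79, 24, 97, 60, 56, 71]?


Sort descending: [98, 97, 79, 71, 71, 69, 60, 56, 24, 17]
The 9th element (1-indexed) is at index 8.
Value = 24
Final answer: 24


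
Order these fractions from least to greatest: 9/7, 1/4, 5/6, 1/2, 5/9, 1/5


Convert to decimal for comparison:
  9/7 = 1.2857
  1/4 = 0.25
  5/6 = 0.8333
  1/2 = 0.5
  5/9 = 0.5556
  1/5 = 0.2
Decimals in increasing order: 0.2 < 0.25 < 0.5 < 0.5556 < 0.8333 < 1.2857
Writing each back as its fraction gives the sorted order.
Final answer: 1/5, 1/4, 1/2, 5/9, 5/6, 9/7


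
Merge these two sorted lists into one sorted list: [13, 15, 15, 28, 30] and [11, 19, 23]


List A: [13, 15, 15, 28, 30]
List B: [11, 19, 23]
Repeatedly compare the front elements and take the smaller:
  13 vs 11 -> take 11
  13 vs 19 -> take 13
  15 vs 19 -> take 15
  15 vs 19 -> take 15
  28 vs 19 -> take 19
  28 vs 23 -> take 23
  B is exhausted; append the rest of A: [28, 30]
Final answer: [11, 13, 15, 15, 19, 23, 28, 30]


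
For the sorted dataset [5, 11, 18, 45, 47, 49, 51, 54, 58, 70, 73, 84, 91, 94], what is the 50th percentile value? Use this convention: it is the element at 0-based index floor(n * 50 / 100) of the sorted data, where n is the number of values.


The dataset has n = 14 elements.
Index = floor(14 * 50 / 100) = floor(700 / 100) = floor(7) = 7
Counting from index 0 in the sorted data, the element at index 7 is 54.
Final answer: 54


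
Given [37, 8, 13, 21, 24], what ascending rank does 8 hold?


Sort ascending: [8, 13, 21, 24, 37]
Find 8 in the sorted list.
8 is at position 1 (1-indexed).
Final answer: 1


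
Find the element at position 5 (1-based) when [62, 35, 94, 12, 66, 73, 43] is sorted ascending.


Sort ascending: [12, 35, 43, 62, 66, 73, 94]
The 5th element (1-indexed) is at index 4.
Value = 66
Final answer: 66


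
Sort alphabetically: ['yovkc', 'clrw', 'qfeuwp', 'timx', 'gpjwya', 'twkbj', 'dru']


Compare strings character by character (the first differing letter decides):
  'clrw' < 'dru' since 'c' < 'd' at position 1
  'dru' < 'gpjwya' since 'd' < 'g' at position 1
  'gpjwya' < 'qfeuwp' since 'g' < 'q' at position 1
  'qfeuwp' < 'timx' since 'q' < 't' at position 1
  'timx' < 'twkbj' since 'i' < 'w' at position 2
  'twkbj' < 'yovkc' since 't' < 'y' at position 1
Chaining these comparisons gives the alphabetical order.
Final answer: ['clrw', 'dru', 'gpjwya', 'qfeuwp', 'timx', 'twkbj', 'yovkc']


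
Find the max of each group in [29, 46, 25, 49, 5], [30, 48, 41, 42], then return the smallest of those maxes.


Find max of each group:
  Group 1: [29, 46, 25, 49, 5] -> max = 49
  Group 2: [30, 48, 41, 42] -> max = 48
Maxes: [49, 48]
Minimum of maxes = 48
Final answer: 48


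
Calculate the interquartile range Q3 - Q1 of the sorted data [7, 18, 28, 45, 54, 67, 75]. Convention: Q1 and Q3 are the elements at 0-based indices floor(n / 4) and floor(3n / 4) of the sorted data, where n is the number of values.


The data has n = 7 elements.
Q1 index = floor(7 / 4) = floor(1.75) = 1; Q3 index = floor(3 * 7 / 4) = floor(5.25) = 5
Q1 = element at index 1 = 18
Q3 = element at index 5 = 67
IQR = 67 - 18 = 49
Final answer: 49


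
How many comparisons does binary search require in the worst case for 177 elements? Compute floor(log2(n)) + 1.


Binary search halves the search space each step.
Maximum comparisons = floor(log2(177)) + 1
log2(177) = 7.4676
floor(log2(177)) = 7, so 7 + 1 = 8
Final answer: 8


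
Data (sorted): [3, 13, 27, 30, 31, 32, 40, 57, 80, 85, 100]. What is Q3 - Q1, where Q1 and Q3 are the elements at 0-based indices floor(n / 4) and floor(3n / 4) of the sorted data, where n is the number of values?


The data has n = 11 elements.
Q1 index = floor(11 / 4) = floor(2.75) = 2; Q3 index = floor(3 * 11 / 4) = floor(8.25) = 8
Q1 = element at index 2 = 27
Q3 = element at index 8 = 80
IQR = 80 - 27 = 53
Final answer: 53


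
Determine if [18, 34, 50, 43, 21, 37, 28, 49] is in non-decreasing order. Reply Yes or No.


Check consecutive pairs:
  18 <= 34? True
  34 <= 50? True
  50 <= 43? False
  43 <= 21? False
  21 <= 37? True
  37 <= 28? False
  28 <= 49? True
3 consecutive pair(s) are out of order, so the list is not sorted.
Final answer: No


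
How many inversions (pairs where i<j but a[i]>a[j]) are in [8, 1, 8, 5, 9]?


For each element, count the later elements that are smaller than it:
  8 (index 0): smaller elements after it = [1, 5] -> 2
  1 (index 1): smaller elements after it = [] -> 0
  8 (index 2): smaller elements after it = [5] -> 1
  5 (index 3): smaller elements after it = [] -> 0
Total inversions = 2 + 0 + 1 + 0 = 3
Final answer: 3


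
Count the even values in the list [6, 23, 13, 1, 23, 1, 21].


Check each element:
  6 is even
  23 is odd
  13 is odd
  1 is odd
  23 is odd
  1 is odd
  21 is odd
Evens: [6]
Count of evens = 1
Final answer: 1


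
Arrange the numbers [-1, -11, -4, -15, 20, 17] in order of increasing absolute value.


Compute absolute values:
  |-1| = 1
  |-11| = 11
  |-4| = 4
  |-15| = 15
  |20| = 20
  |17| = 17
Absolute values in increasing order: 1 < 4 < 11 < 15 < 17 < 20
Listing the original numbers in that order gives the answer.
Final answer: [-1, -4, -11, -15, 17, 20]


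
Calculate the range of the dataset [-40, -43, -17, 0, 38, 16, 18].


Maximum value: 38
Minimum value: -43
Range = 38 - (-43) = 81
Final answer: 81


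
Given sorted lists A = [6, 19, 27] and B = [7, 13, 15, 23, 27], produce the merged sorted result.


List A: [6, 19, 27]
List B: [7, 13, 15, 23, 27]
Repeatedly compare the front elements and take the smaller:
  6 vs 7 -> take 6
  19 vs 7 -> take 7
  19 vs 13 -> take 13
  19 vs 15 -> take 15
  19 vs 23 -> take 19
  27 vs 23 -> take 23
  27 vs 27 -> take 27
  A is exhausted; append the rest of B: [27]
Final answer: [6, 7, 13, 15, 19, 23, 27, 27]


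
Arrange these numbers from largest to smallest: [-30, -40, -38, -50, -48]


Original list: [-30, -40, -38, -50, -48]
Repeatedly take the largest remaining element:
  Remaining [-30, -40, -38, -50, -48] -> largest is -30
  Remaining [-40, -38, -50, -48] -> largest is -38
  Remaining [-40, -50, -48] -> largest is -40
  Remaining [-50, -48] -> largest is -48
  Remaining [-50] -> largest is -50
Collecting the picks in order gives the descending list.
Final answer: [-30, -38, -40, -48, -50]


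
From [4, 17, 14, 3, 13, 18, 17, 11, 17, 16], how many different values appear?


List all unique values:
Distinct values: [3, 4, 11, 13, 14, 16, 17, 18]
Count = 8
Final answer: 8


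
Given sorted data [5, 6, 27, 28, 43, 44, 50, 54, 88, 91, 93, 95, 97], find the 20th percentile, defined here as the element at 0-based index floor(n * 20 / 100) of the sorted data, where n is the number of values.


The dataset has n = 13 elements.
Index = floor(13 * 20 / 100) = floor(260 / 100) = floor(2.6) = 2
Counting from index 0 in the sorted data, the element at index 2 is 27.
Final answer: 27


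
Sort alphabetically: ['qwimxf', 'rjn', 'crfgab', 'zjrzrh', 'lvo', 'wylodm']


Compare strings character by character (the first differing letter decides):
  'crfgab' < 'lvo' since 'c' < 'l' at position 1
  'lvo' < 'qwimxf' since 'l' < 'q' at position 1
  'qwimxf' < 'rjn' since 'q' < 'r' at position 1
  'rjn' < 'wylodm' since 'r' < 'w' at position 1
  'wylodm' < 'zjrzrh' since 'w' < 'z' at position 1
Chaining these comparisons gives the alphabetical order.
Final answer: ['crfgab', 'lvo', 'qwimxf', 'rjn', 'wylodm', 'zjrzrh']


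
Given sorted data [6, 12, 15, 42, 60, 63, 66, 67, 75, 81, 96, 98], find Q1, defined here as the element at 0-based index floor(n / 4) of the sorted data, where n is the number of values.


The list has n = 12 elements.
Q1 index = floor(12 / 4) = floor(3) = 3
Counting from index 0 in the sorted data, the element at index 3 is 42.
Final answer: 42


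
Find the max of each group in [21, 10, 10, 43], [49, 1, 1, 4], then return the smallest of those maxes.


Find max of each group:
  Group 1: [21, 10, 10, 43] -> max = 43
  Group 2: [49, 1, 1, 4] -> max = 49
Maxes: [43, 49]
Minimum of maxes = 43
Final answer: 43


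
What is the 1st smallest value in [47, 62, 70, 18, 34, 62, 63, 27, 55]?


Sort ascending: [18, 27, 34, 47, 55, 62, 62, 63, 70]
The 1st element (1-indexed) is at index 0.
Value = 18
Final answer: 18


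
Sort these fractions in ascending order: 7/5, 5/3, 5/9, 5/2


Convert to decimal for comparison:
  7/5 = 1.4
  5/3 = 1.6667
  5/9 = 0.5556
  5/2 = 2.5
Decimals in increasing order: 0.5556 < 1.4 < 1.6667 < 2.5
Writing each back as its fraction gives the sorted order.
Final answer: 5/9, 7/5, 5/3, 5/2


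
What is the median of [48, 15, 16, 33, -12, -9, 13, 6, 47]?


First, sort the list: [-12, -9, 6, 13, 15, 16, 33, 47, 48]
The list has 9 elements (odd count).
The middle index is 4 (0-based), and the element there is 15.
Final answer: 15


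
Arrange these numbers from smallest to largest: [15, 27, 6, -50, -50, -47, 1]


Original list: [15, 27, 6, -50, -50, -47, 1]
Repeatedly take the smallest remaining element:
  Remaining [15, 27, 6, -50, -50, -47, 1] -> smallest is -50
  Remaining [15, 27, 6, -50, -47, 1] -> smallest is -50
  Remaining [15, 27, 6, -47, 1] -> smallest is -47
  Remaining [15, 27, 6, 1] -> smallest is 1
  Remaining [15, 27, 6] -> smallest is 6
  Remaining [15, 27] -> smallest is 15
  Remaining [27] -> smallest is 27
Collecting the picks in order gives the sorted list.
Final answer: [-50, -50, -47, 1, 6, 15, 27]


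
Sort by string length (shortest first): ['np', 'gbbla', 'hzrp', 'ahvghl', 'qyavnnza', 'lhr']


Compute lengths:
  'np' has length 2
  'gbbla' has length 5
  'hzrp' has length 4
  'ahvghl' has length 6
  'qyavnnza' has length 8
  'lhr' has length 3
Lengths in increasing order: 2 < 3 < 4 < 5 < 6 < 8
Listing the words in that order gives the answer.
Final answer: ['np', 'lhr', 'hzrp', 'gbbla', 'ahvghl', 'qyavnnza']


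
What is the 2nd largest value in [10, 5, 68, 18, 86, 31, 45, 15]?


Sort descending: [86, 68, 45, 31, 18, 15, 10, 5]
The 2nd element (1-indexed) is at index 1.
Value = 68
Final answer: 68


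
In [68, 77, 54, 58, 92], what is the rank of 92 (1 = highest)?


Sort descending: [92, 77, 68, 58, 54]
Find 92 in the sorted list.
92 is at position 1.
Final answer: 1


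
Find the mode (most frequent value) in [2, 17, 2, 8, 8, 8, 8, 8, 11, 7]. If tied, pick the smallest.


Count the frequency of each value:
  2 appears 2 time(s)
  7 appears 1 time(s)
  8 appears 5 time(s)
  11 appears 1 time(s)
  17 appears 1 time(s)
Maximum frequency is 5.
Only 8 reaches that frequency, so it is the mode.
Final answer: 8


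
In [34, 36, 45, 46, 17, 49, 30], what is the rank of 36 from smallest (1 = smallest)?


Sort ascending: [17, 30, 34, 36, 45, 46, 49]
Find 36 in the sorted list.
36 is at position 4 (1-indexed).
Final answer: 4


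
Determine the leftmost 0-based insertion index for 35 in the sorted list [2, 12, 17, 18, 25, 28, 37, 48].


List is sorted: [2, 12, 17, 18, 25, 28, 37, 48]
We need the leftmost position where 35 can be inserted, i.e. the first index whose element is >= 35 (or the end of the list if none is).
Binary search with low=0, high=8 (0-based indices):
  low=0, high=8, mid=4: a[4]=25 < 35, so low = 5
  low=5, high=8, mid=6: a[6]=37 >= 35, so high = 6
  low=5, high=6, mid=5: a[5]=28 < 35, so low = 6
Now low = high = 6, so the insertion index is 6.
Final answer: 6


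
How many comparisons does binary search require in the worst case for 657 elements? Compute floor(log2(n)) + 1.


Binary search halves the search space each step.
Maximum comparisons = floor(log2(657)) + 1
log2(657) = 9.3597
floor(log2(657)) = 9, so 9 + 1 = 10
Final answer: 10


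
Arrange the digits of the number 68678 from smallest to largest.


The number 68678 has digits: 6, 8, 6, 7, 8
Sorted: 6, 6, 7, 8, 8
Joining the sorted digits gives the result.
Final answer: 66788


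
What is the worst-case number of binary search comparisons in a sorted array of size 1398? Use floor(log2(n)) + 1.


Binary search halves the search space each step.
Maximum comparisons = floor(log2(1398)) + 1
log2(1398) = 10.4491
floor(log2(1398)) = 10, so 10 + 1 = 11
Final answer: 11


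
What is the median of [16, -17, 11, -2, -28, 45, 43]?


First, sort the list: [-28, -17, -2, 11, 16, 43, 45]
The list has 7 elements (odd count).
The middle index is 3 (0-based), and the element there is 11.
Final answer: 11


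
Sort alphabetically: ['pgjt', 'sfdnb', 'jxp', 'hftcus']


Compare strings character by character (the first differing letter decides):
  'hftcus' < 'jxp' since 'h' < 'j' at position 1
  'jxp' < 'pgjt' since 'j' < 'p' at position 1
  'pgjt' < 'sfdnb' since 'p' < 's' at position 1
Chaining these comparisons gives the alphabetical order.
Final answer: ['hftcus', 'jxp', 'pgjt', 'sfdnb']


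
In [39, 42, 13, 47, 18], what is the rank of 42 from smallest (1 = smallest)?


Sort ascending: [13, 18, 39, 42, 47]
Find 42 in the sorted list.
42 is at position 4 (1-indexed).
Final answer: 4


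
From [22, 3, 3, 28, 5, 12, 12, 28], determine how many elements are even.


Check each element:
  22 is even
  3 is odd
  3 is odd
  28 is even
  5 is odd
  12 is even
  12 is even
  28 is even
Evens: [22, 28, 12, 12, 28]
Count of evens = 5
Final answer: 5


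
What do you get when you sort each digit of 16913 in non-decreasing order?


The number 16913 has digits: 1, 6, 9, 1, 3
Sorted: 1, 1, 3, 6, 9
Joining the sorted digits gives the result.
Final answer: 11369


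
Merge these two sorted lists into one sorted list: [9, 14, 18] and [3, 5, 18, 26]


List A: [9, 14, 18]
List B: [3, 5, 18, 26]
Repeatedly compare the front elements and take the smaller:
  9 vs 3 -> take 3
  9 vs 5 -> take 5
  9 vs 18 -> take 9
  14 vs 18 -> take 14
  18 vs 18 -> take 18
  A is exhausted; append the rest of B: [18, 26]
Final answer: [3, 5, 9, 14, 18, 18, 26]


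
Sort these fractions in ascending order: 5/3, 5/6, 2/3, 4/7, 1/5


Convert to decimal for comparison:
  5/3 = 1.6667
  5/6 = 0.8333
  2/3 = 0.6667
  4/7 = 0.5714
  1/5 = 0.2
Decimals in increasing order: 0.2 < 0.5714 < 0.6667 < 0.8333 < 1.6667
Writing each back as its fraction gives the sorted order.
Final answer: 1/5, 4/7, 2/3, 5/6, 5/3


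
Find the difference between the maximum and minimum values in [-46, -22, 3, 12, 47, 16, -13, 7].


Maximum value: 47
Minimum value: -46
Range = 47 - (-46) = 93
Final answer: 93


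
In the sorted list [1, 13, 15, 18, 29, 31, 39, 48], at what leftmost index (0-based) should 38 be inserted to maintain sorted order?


List is sorted: [1, 13, 15, 18, 29, 31, 39, 48]
We need the leftmost position where 38 can be inserted, i.e. the first index whose element is >= 38 (or the end of the list if none is).
Binary search with low=0, high=8 (0-based indices):
  low=0, high=8, mid=4: a[4]=29 < 38, so low = 5
  low=5, high=8, mid=6: a[6]=39 >= 38, so high = 6
  low=5, high=6, mid=5: a[5]=31 < 38, so low = 6
Now low = high = 6, so the insertion index is 6.
Final answer: 6


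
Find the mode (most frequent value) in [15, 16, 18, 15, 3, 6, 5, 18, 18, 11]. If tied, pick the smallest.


Count the frequency of each value:
  3 appears 1 time(s)
  5 appears 1 time(s)
  6 appears 1 time(s)
  11 appears 1 time(s)
  15 appears 2 time(s)
  16 appears 1 time(s)
  18 appears 3 time(s)
Maximum frequency is 3.
Only 18 reaches that frequency, so it is the mode.
Final answer: 18


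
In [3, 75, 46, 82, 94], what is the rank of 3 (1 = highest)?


Sort descending: [94, 82, 75, 46, 3]
Find 3 in the sorted list.
3 is at position 5.
Final answer: 5


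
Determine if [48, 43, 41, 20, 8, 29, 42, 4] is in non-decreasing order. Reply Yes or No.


Check consecutive pairs:
  48 <= 43? False
  43 <= 41? False
  41 <= 20? False
  20 <= 8? False
  8 <= 29? True
  29 <= 42? True
  42 <= 4? False
5 consecutive pair(s) are out of order, so the list is not sorted.
Final answer: No


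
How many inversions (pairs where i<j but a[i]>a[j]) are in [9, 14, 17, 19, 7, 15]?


For each element, count the later elements that are smaller than it:
  9 (index 0): smaller elements after it = [7] -> 1
  14 (index 1): smaller elements after it = [7] -> 1
  17 (index 2): smaller elements after it = [7, 15] -> 2
  19 (index 3): smaller elements after it = [7, 15] -> 2
  7 (index 4): smaller elements after it = [] -> 0
Total inversions = 1 + 1 + 2 + 2 + 0 = 6
Final answer: 6


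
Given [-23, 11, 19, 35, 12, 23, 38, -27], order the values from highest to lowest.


Original list: [-23, 11, 19, 35, 12, 23, 38, -27]
Repeatedly take the largest remaining element:
  Remaining [-23, 11, 19, 35, 12, 23, 38, -27] -> largest is 38
  Remaining [-23, 11, 19, 35, 12, 23, -27] -> largest is 35
  Remaining [-23, 11, 19, 12, 23, -27] -> largest is 23
  Remaining [-23, 11, 19, 12, -27] -> largest is 19
  Remaining [-23, 11, 12, -27] -> largest is 12
  Remaining [-23, 11, -27] -> largest is 11
  Remaining [-23, -27] -> largest is -23
  Remaining [-27] -> largest is -27
Collecting the picks in order gives the descending list.
Final answer: [38, 35, 23, 19, 12, 11, -23, -27]


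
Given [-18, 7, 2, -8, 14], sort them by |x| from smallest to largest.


Compute absolute values:
  |-18| = 18
  |7| = 7
  |2| = 2
  |-8| = 8
  |14| = 14
Absolute values in increasing order: 2 < 7 < 8 < 14 < 18
Listing the original numbers in that order gives the answer.
Final answer: [2, 7, -8, 14, -18]


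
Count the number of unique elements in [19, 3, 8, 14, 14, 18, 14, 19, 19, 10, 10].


List all unique values:
Distinct values: [3, 8, 10, 14, 18, 19]
Count = 6
Final answer: 6


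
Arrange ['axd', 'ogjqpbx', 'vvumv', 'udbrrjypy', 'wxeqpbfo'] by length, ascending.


Compute lengths:
  'axd' has length 3
  'ogjqpbx' has length 7
  'vvumv' has length 5
  'udbrrjypy' has length 9
  'wxeqpbfo' has length 8
Lengths in increasing order: 3 < 5 < 7 < 8 < 9
Listing the words in that order gives the answer.
Final answer: ['axd', 'vvumv', 'ogjqpbx', 'wxeqpbfo', 'udbrrjypy']


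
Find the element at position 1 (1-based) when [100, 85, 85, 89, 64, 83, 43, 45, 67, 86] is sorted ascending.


Sort ascending: [43, 45, 64, 67, 83, 85, 85, 86, 89, 100]
The 1st element (1-indexed) is at index 0.
Value = 43
Final answer: 43


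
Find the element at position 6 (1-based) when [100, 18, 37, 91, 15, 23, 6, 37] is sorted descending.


Sort descending: [100, 91, 37, 37, 23, 18, 15, 6]
The 6th element (1-indexed) is at index 5.
Value = 18
Final answer: 18


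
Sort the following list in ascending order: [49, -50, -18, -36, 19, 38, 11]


Original list: [49, -50, -18, -36, 19, 38, 11]
Repeatedly take the smallest remaining element:
  Remaining [49, -50, -18, -36, 19, 38, 11] -> smallest is -50
  Remaining [49, -18, -36, 19, 38, 11] -> smallest is -36
  Remaining [49, -18, 19, 38, 11] -> smallest is -18
  Remaining [49, 19, 38, 11] -> smallest is 11
  Remaining [49, 19, 38] -> smallest is 19
  Remaining [49, 38] -> smallest is 38
  Remaining [49] -> smallest is 49
Collecting the picks in order gives the sorted list.
Final answer: [-50, -36, -18, 11, 19, 38, 49]


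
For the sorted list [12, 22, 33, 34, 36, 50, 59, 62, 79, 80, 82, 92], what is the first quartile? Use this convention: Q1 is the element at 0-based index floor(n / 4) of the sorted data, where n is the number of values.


The list has n = 12 elements.
Q1 index = floor(12 / 4) = floor(3) = 3
Counting from index 0 in the sorted data, the element at index 3 is 34.
Final answer: 34


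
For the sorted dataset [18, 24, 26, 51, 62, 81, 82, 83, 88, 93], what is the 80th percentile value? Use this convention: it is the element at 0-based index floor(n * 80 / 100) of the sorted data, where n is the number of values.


The dataset has n = 10 elements.
Index = floor(10 * 80 / 100) = floor(800 / 100) = floor(8) = 8
Counting from index 0 in the sorted data, the element at index 8 is 88.
Final answer: 88


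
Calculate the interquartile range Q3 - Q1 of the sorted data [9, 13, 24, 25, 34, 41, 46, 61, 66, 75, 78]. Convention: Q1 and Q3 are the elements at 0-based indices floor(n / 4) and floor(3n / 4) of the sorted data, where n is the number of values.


The data has n = 11 elements.
Q1 index = floor(11 / 4) = floor(2.75) = 2; Q3 index = floor(3 * 11 / 4) = floor(8.25) = 8
Q1 = element at index 2 = 24
Q3 = element at index 8 = 66
IQR = 66 - 24 = 42
Final answer: 42


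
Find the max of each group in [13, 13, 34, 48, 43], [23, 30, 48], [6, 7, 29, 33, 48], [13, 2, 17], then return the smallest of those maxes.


Find max of each group:
  Group 1: [13, 13, 34, 48, 43] -> max = 48
  Group 2: [23, 30, 48] -> max = 48
  Group 3: [6, 7, 29, 33, 48] -> max = 48
  Group 4: [13, 2, 17] -> max = 17
Maxes: [48, 48, 48, 17]
Minimum of maxes = 17
Final answer: 17


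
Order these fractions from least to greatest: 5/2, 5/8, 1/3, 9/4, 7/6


Convert to decimal for comparison:
  5/2 = 2.5
  5/8 = 0.625
  1/3 = 0.3333
  9/4 = 2.25
  7/6 = 1.1667
Decimals in increasing order: 0.3333 < 0.625 < 1.1667 < 2.25 < 2.5
Writing each back as its fraction gives the sorted order.
Final answer: 1/3, 5/8, 7/6, 9/4, 5/2


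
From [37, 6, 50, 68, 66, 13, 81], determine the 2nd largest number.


Sort descending: [81, 68, 66, 50, 37, 13, 6]
The 2nd element (1-indexed) is at index 1.
Value = 68
Final answer: 68


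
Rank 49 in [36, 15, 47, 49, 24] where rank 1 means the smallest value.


Sort ascending: [15, 24, 36, 47, 49]
Find 49 in the sorted list.
49 is at position 5 (1-indexed).
Final answer: 5


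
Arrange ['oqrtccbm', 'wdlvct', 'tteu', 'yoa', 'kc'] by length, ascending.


Compute lengths:
  'oqrtccbm' has length 8
  'wdlvct' has length 6
  'tteu' has length 4
  'yoa' has length 3
  'kc' has length 2
Lengths in increasing order: 2 < 3 < 4 < 6 < 8
Listing the words in that order gives the answer.
Final answer: ['kc', 'yoa', 'tteu', 'wdlvct', 'oqrtccbm']


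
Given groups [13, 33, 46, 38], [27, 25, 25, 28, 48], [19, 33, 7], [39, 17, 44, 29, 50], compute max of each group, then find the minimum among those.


Find max of each group:
  Group 1: [13, 33, 46, 38] -> max = 46
  Group 2: [27, 25, 25, 28, 48] -> max = 48
  Group 3: [19, 33, 7] -> max = 33
  Group 4: [39, 17, 44, 29, 50] -> max = 50
Maxes: [46, 48, 33, 50]
Minimum of maxes = 33
Final answer: 33


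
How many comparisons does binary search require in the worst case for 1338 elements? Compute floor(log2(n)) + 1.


Binary search halves the search space each step.
Maximum comparisons = floor(log2(1338)) + 1
log2(1338) = 10.3859
floor(log2(1338)) = 10, so 10 + 1 = 11
Final answer: 11


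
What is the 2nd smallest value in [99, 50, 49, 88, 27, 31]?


Sort ascending: [27, 31, 49, 50, 88, 99]
The 2nd element (1-indexed) is at index 1.
Value = 31
Final answer: 31


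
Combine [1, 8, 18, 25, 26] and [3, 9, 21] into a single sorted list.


List A: [1, 8, 18, 25, 26]
List B: [3, 9, 21]
Repeatedly compare the front elements and take the smaller:
  1 vs 3 -> take 1
  8 vs 3 -> take 3
  8 vs 9 -> take 8
  18 vs 9 -> take 9
  18 vs 21 -> take 18
  25 vs 21 -> take 21
  B is exhausted; append the rest of A: [25, 26]
Final answer: [1, 3, 8, 9, 18, 21, 25, 26]


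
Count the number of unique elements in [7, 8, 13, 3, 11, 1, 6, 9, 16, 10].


List all unique values:
Distinct values: [1, 3, 6, 7, 8, 9, 10, 11, 13, 16]
Count = 10
Final answer: 10


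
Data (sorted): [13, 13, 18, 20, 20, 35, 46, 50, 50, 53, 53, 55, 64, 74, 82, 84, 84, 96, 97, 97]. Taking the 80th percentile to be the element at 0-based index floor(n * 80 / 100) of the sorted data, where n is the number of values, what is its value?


The dataset has n = 20 elements.
Index = floor(20 * 80 / 100) = floor(1600 / 100) = floor(16) = 16
Counting from index 0 in the sorted data, the element at index 16 is 84.
Final answer: 84


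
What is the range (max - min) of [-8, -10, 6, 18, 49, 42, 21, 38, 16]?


Maximum value: 49
Minimum value: -10
Range = 49 - (-10) = 59
Final answer: 59


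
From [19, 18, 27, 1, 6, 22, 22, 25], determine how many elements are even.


Check each element:
  19 is odd
  18 is even
  27 is odd
  1 is odd
  6 is even
  22 is even
  22 is even
  25 is odd
Evens: [18, 6, 22, 22]
Count of evens = 4
Final answer: 4


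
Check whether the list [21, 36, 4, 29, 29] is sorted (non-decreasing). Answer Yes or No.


Check consecutive pairs:
  21 <= 36? True
  36 <= 4? False
  4 <= 29? True
  29 <= 29? True
1 consecutive pair(s) are out of order, so the list is not sorted.
Final answer: No


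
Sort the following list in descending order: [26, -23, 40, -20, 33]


Original list: [26, -23, 40, -20, 33]
Repeatedly take the largest remaining element:
  Remaining [26, -23, 40, -20, 33] -> largest is 40
  Remaining [26, -23, -20, 33] -> largest is 33
  Remaining [26, -23, -20] -> largest is 26
  Remaining [-23, -20] -> largest is -20
  Remaining [-23] -> largest is -23
Collecting the picks in order gives the descending list.
Final answer: [40, 33, 26, -20, -23]


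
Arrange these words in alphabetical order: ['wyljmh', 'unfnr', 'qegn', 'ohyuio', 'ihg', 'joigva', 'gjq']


Compare strings character by character (the first differing letter decides):
  'gjq' < 'ihg' since 'g' < 'i' at position 1
  'ihg' < 'joigva' since 'i' < 'j' at position 1
  'joigva' < 'ohyuio' since 'j' < 'o' at position 1
  'ohyuio' < 'qegn' since 'o' < 'q' at position 1
  'qegn' < 'unfnr' since 'q' < 'u' at position 1
  'unfnr' < 'wyljmh' since 'u' < 'w' at position 1
Chaining these comparisons gives the alphabetical order.
Final answer: ['gjq', 'ihg', 'joigva', 'ohyuio', 'qegn', 'unfnr', 'wyljmh']


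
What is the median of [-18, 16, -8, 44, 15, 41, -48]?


First, sort the list: [-48, -18, -8, 15, 16, 41, 44]
The list has 7 elements (odd count).
The middle index is 3 (0-based), and the element there is 15.
Final answer: 15


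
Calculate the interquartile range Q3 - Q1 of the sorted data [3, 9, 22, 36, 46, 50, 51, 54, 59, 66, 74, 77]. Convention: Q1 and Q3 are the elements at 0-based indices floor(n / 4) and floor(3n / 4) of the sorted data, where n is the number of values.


The data has n = 12 elements.
Q1 index = floor(12 / 4) = floor(3) = 3; Q3 index = floor(3 * 12 / 4) = floor(9) = 9
Q1 = element at index 3 = 36
Q3 = element at index 9 = 66
IQR = 66 - 36 = 30
Final answer: 30


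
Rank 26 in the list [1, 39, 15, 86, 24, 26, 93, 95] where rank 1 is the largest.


Sort descending: [95, 93, 86, 39, 26, 24, 15, 1]
Find 26 in the sorted list.
26 is at position 5.
Final answer: 5


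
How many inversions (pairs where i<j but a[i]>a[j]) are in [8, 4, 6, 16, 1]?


For each element, count the later elements that are smaller than it:
  8 (index 0): smaller elements after it = [4, 6, 1] -> 3
  4 (index 1): smaller elements after it = [1] -> 1
  6 (index 2): smaller elements after it = [1] -> 1
  16 (index 3): smaller elements after it = [1] -> 1
Total inversions = 3 + 1 + 1 + 1 = 6
Final answer: 6


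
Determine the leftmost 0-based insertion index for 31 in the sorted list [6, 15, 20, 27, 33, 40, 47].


List is sorted: [6, 15, 20, 27, 33, 40, 47]
We need the leftmost position where 31 can be inserted, i.e. the first index whose element is >= 31 (or the end of the list if none is).
Binary search with low=0, high=7 (0-based indices):
  low=0, high=7, mid=3: a[3]=27 < 31, so low = 4
  low=4, high=7, mid=5: a[5]=40 >= 31, so high = 5
  low=4, high=5, mid=4: a[4]=33 >= 31, so high = 4
Now low = high = 4, so the insertion index is 4.
Final answer: 4
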